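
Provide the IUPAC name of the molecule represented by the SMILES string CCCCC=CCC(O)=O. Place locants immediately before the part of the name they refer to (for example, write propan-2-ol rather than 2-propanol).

Counting along the main chain through the –COOH group and the multiple bond gives 8 carbons: the parent is octane.
The principal characteristic group is a carboxylic acid (terminal –COOH), named with the suffix -oic acid.
The chain contains a C=C double bond, so the unsaturation ending is -ene.
Number the chain so that the carboxylic acid carbon is C-1 by definition.
This places the double bond between C-3 and C-4.
The name is oct-3-enoic acid.

oct-3-enoic acid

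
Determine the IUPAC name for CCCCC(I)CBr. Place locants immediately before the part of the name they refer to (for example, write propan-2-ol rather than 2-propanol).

1-bromo-2-iodohexane

The longest carbon chain is 6 atoms: the parent is hexane.
The numbering direction is chosen so that the substituent locant set {1,2} is lower than {5,6} at the first point of difference.
This places a bromo group at C-1; an iodo group at C-2.
Prefixes are listed alphabetically: bromo, iodo.
Assembling the pieces gives 1-bromo-2-iodohexane.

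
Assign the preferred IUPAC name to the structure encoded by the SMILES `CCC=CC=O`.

pent-2-enal

The longest chain bearing the –CHO group and the multiple bond is 5 carbons long (pentane).
The principal characteristic group is an aldehyde (terminal –CHO), named with the suffix -al.
There is one C=C double bond, indicated by the ending -ene.
Choose the numbering such that the aldehyde carbon is C-1 by definition.
That gives the double bond between C-2 and C-3.
Putting it together: pent-2-enal.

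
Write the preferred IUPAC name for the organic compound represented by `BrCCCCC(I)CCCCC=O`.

The longest carbon chain that includes the –CHO group has 10 carbons, so the parent hydride is decane.
An aldehyde (terminal –CHO) is the principal characteristic group, giving the suffix -al.
Choose the numbering such that the aldehyde carbon is C-1 by definition.
With this numbering: a bromo group at C-10; an iodo group at C-6.
Prefixes are listed alphabetically: bromo, iodo.
Assembling the pieces gives 10-bromo-6-iododecanal.

10-bromo-6-iododecanal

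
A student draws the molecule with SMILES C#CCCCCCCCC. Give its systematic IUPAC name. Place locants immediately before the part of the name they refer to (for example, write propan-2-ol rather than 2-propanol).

dec-1-yne

The longest chain bearing the multiple bond is 10 carbons long (decane).
There is one C≡C triple bond, indicated by the ending -yne.
Number the chain so that numbering from this end puts the triple bond at C-1 rather than C-9.
That gives the triple bond between C-1 and C-2.
Putting it together: dec-1-yne.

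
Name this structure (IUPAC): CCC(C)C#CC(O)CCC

7-methylnon-5-yn-4-ol

The longest carbon chain that includes the –OH group and the multiple bond has 9 carbons, so the parent hydride is nonane.
The principal characteristic group is an alcohol (–OH), named with the suffix -ol.
The chain contains a C≡C triple bond, so the unsaturation ending is -yne.
Number the chain so that numbering from this end puts the hydroxyl group at C-4 rather than C-6.
With this numbering: the hydroxyl at C-4; the triple bond between C-5 and C-6; a methyl group at C-7.
The name is 7-methylnon-5-yn-4-ol.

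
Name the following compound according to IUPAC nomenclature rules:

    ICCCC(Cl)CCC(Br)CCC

7-bromo-4-chloro-1-iododecane

The longest continuous carbon chain has 10 atoms, so the parent hydride is decane.
The numbering direction is chosen so that the substituent locant set {1,4,7} is lower than {4,7,10} at the first point of difference.
With this numbering: a bromo group at C-7; a chloro group at C-4; an iodo group at C-1.
Prefixes are listed alphabetically: bromo, chloro, iodo.
Putting it together: 7-bromo-4-chloro-1-iododecane.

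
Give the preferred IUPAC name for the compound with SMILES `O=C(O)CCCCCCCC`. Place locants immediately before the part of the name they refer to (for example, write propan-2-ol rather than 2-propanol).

nonanoic acid

Counting along the main chain through the –COOH group gives 9 carbons: the parent is nonane.
The principal characteristic group is a carboxylic acid (terminal –COOH), named with the suffix -oic acid.
Number the chain so that the carboxylic acid carbon is C-1 by definition.
The name is nonanoic acid.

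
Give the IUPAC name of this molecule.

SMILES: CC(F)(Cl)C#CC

4-chloro-4-fluoropent-2-yne

The longest chain bearing the multiple bond is 5 carbons long (pentane).
The chain contains a C≡C triple bond, so the unsaturation ending is -yne.
Number the chain so that numbering from this end puts the triple bond at C-2 rather than C-3.
This places the triple bond between C-2 and C-3; a chloro group at C-4; a fluoro group at C-4.
Substituent prefixes are cited in alphabetical order (multiplying prefixes like di-/tri- are ignored for ordering).
The name is 4-chloro-4-fluoropent-2-yne.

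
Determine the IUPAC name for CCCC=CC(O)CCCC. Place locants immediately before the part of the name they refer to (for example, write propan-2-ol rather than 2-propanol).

dec-6-en-5-ol

Counting along the main chain through the –OH group and the multiple bond gives 10 carbons: the parent is decane.
The principal characteristic group is an alcohol (–OH), named with the suffix -ol.
The chain contains a C=C double bond, so the unsaturation ending is -ene.
Choose the numbering such that numbering from this end puts the hydroxyl group at C-5 rather than C-6.
This places the hydroxyl at C-5; the double bond between C-6 and C-7.
Assembling the pieces gives dec-6-en-5-ol.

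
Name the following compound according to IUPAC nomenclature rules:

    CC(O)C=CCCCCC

non-3-en-2-ol

The longest chain bearing the –OH group and the multiple bond is 9 carbons long (nonane).
An alcohol (–OH) is the principal characteristic group, giving the suffix -ol.
A C=C double bond in the chain gives the infix -ene-.
Choose the numbering such that numbering from this end puts the hydroxyl group at C-2 rather than C-8.
This places the hydroxyl at C-2; the double bond between C-3 and C-4.
Assembling the pieces gives non-3-en-2-ol.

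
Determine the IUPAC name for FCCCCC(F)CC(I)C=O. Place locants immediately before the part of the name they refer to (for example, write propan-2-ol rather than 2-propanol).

4,8-difluoro-2-iodooctanal

The longest chain bearing the –CHO group is 8 carbons long (octane).
The principal characteristic group is an aldehyde (terminal –CHO), named with the suffix -al.
Number the chain so that the aldehyde carbon is C-1 by definition.
That gives fluoro groups at C-4 and C-8; an iodo group at C-2.
Prefixes are listed alphabetically: fluoro, iodo.
The name is 4,8-difluoro-2-iodooctanal.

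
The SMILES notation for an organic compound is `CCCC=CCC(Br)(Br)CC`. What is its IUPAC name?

Counting along the main chain through the multiple bond gives 9 carbons: the parent is nonane.
The chain contains a C=C double bond, so the unsaturation ending is -ene.
Choose the numbering such that numbering from this end puts the double bond at C-4 rather than C-5.
With this numbering: the double bond between C-4 and C-5; two bromo groups at C-7.
Assembling the pieces gives 7,7-dibromonon-4-ene.

7,7-dibromonon-4-ene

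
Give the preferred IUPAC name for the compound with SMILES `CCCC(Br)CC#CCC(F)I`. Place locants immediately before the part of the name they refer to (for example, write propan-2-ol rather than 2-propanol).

6-bromo-1-fluoro-1-iodonon-3-yne

Counting along the main chain through the multiple bond gives 9 carbons: the parent is nonane.
The chain contains a C≡C triple bond, so the unsaturation ending is -yne.
Choose the numbering such that numbering from this end puts the triple bond at C-3 rather than C-6.
With this numbering: the triple bond between C-3 and C-4; a bromo group at C-6; a fluoro group at C-1; an iodo group at C-1.
Prefixes are listed alphabetically: bromo, fluoro, iodo.
Putting it together: 6-bromo-1-fluoro-1-iodonon-3-yne.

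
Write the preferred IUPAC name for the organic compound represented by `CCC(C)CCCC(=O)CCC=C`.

9-methylundec-1-en-5-one

The longest chain bearing the carbonyl and the multiple bond is 11 carbons long (undecane).
The principal characteristic group is a ketone (C=O on an internal carbon), named with the suffix -one.
A C=C double bond in the chain gives the infix -ene-.
Choose the numbering such that numbering from this end puts the carbonyl group at C-5 rather than C-7.
With this numbering: the carbonyl at C-5; the double bond between C-1 and C-2; a methyl group at C-9.
Assembling the pieces gives 9-methylundec-1-en-5-one.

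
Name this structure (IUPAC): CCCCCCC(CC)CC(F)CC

The longest continuous carbon chain has 11 atoms, so the parent hydride is undecane.
The numbering direction is chosen so that the substituent locant set {3,5} is lower than {7,9} at the first point of difference.
That gives an ethyl group at C-5; a fluoro group at C-3.
Substituent prefixes are cited in alphabetical order (multiplying prefixes like di-/tri- are ignored for ordering).
The name is 5-ethyl-3-fluoroundecane.

5-ethyl-3-fluoroundecane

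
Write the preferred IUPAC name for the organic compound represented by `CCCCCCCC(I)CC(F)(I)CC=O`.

3-fluoro-3,5-diiodododecanal

The longest chain bearing the –CHO group is 12 carbons long (dodecane).
The highest-priority functional group is an aldehyde (terminal –CHO), so the name ends in -al.
Choose the numbering such that the aldehyde carbon is C-1 by definition.
This places a fluoro group at C-3; iodo groups at C-3 and C-5.
The substituents are ordered alphabetically, ignoring any di-/tri- multipliers.
Putting it together: 3-fluoro-3,5-diiodododecanal.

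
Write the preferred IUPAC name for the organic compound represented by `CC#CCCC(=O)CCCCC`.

The longest carbon chain that includes the carbonyl and the multiple bond has 11 carbons, so the parent hydride is undecane.
The highest-priority functional group is a ketone (C=O on an internal carbon), so the name ends in -one.
The chain contains a C≡C triple bond, so the unsaturation ending is -yne.
The numbering direction is chosen so that numbering from this end puts the triple bond at C-2 rather than C-9.
That gives the carbonyl at C-6; the triple bond between C-2 and C-3.
Putting it together: undec-2-yn-6-one.

undec-2-yn-6-one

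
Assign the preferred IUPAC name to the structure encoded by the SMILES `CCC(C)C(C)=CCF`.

The longest chain bearing the multiple bond is 6 carbons long (hexane).
A C=C double bond in the chain gives the infix -ene-.
Number the chain so that numbering from this end puts the double bond at C-2 rather than C-4.
With this numbering: the double bond between C-2 and C-3; a fluoro group at C-1; methyl groups at C-3 and C-4.
The substituents are ordered alphabetically, ignoring any di-/tri- multipliers.
Assembling the pieces gives 1-fluoro-3,4-dimethylhex-2-ene.

1-fluoro-3,4-dimethylhex-2-ene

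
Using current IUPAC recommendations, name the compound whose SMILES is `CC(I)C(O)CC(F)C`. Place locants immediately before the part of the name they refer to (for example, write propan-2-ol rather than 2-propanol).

5-fluoro-2-iodohexan-3-ol

The longest chain bearing the –OH group is 6 carbons long (hexane).
The principal characteristic group is an alcohol (–OH), named with the suffix -ol.
Number the chain so that numbering from this end puts the hydroxyl group at C-3 rather than C-4.
That gives the hydroxyl at C-3; a fluoro group at C-5; an iodo group at C-2.
The substituents are ordered alphabetically, ignoring any di-/tri- multipliers.
Assembling the pieces gives 5-fluoro-2-iodohexan-3-ol.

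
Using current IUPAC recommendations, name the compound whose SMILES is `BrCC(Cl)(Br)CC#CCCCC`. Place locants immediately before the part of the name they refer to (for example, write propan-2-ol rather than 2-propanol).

1,2-dibromo-2-chloronon-4-yne

The longest carbon chain that includes the multiple bond has 9 carbons, so the parent hydride is nonane.
The chain contains a C≡C triple bond, so the unsaturation ending is -yne.
The numbering direction is chosen so that numbering from this end puts the triple bond at C-4 rather than C-5.
This places the triple bond between C-4 and C-5; bromo groups at C-1 and C-2; a chloro group at C-2.
Substituent prefixes are cited in alphabetical order (multiplying prefixes like di-/tri- are ignored for ordering).
Putting it together: 1,2-dibromo-2-chloronon-4-yne.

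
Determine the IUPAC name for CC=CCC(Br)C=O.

2-bromohex-4-enal

Counting along the main chain through the –CHO group and the multiple bond gives 6 carbons: the parent is hexane.
The principal characteristic group is an aldehyde (terminal –CHO), named with the suffix -al.
The chain contains a C=C double bond, so the unsaturation ending is -ene.
Choose the numbering such that the aldehyde carbon is C-1 by definition.
With this numbering: the double bond between C-4 and C-5; a bromo group at C-2.
Putting it together: 2-bromohex-4-enal.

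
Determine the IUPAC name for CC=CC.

The longest carbon chain that includes the multiple bond has 4 carbons, so the parent hydride is butane.
There is one C=C double bond, indicated by the ending -ene.
The molecule is symmetric, so either numbering direction gives the same locants.
This places the double bond between C-2 and C-3.
Assembling the pieces gives but-2-ene.

but-2-ene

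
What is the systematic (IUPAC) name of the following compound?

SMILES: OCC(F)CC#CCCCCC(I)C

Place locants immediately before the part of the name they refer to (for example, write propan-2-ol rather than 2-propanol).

The longest chain bearing the –OH group and the multiple bond is 11 carbons long (undecane).
An alcohol (–OH) is the principal characteristic group, giving the suffix -ol.
There is one C≡C triple bond, indicated by the ending -yne.
The numbering direction is chosen so that numbering from this end puts the hydroxyl group at C-1 rather than C-11.
With this numbering: the hydroxyl at C-1; the triple bond between C-4 and C-5; a fluoro group at C-2; an iodo group at C-10.
Prefixes are listed alphabetically: fluoro, iodo.
Assembling the pieces gives 2-fluoro-10-iodoundec-4-yn-1-ol.

2-fluoro-10-iodoundec-4-yn-1-ol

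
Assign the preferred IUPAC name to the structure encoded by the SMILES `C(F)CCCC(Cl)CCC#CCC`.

The longest carbon chain that includes the multiple bond has 11 carbons, so the parent hydride is undecane.
There is one C≡C triple bond, indicated by the ending -yne.
Number the chain so that numbering from this end puts the triple bond at C-3 rather than C-8.
That gives the triple bond between C-3 and C-4; a chloro group at C-7; a fluoro group at C-11.
The substituents are ordered alphabetically, ignoring any di-/tri- multipliers.
Putting it together: 7-chloro-11-fluoroundec-3-yne.

7-chloro-11-fluoroundec-3-yne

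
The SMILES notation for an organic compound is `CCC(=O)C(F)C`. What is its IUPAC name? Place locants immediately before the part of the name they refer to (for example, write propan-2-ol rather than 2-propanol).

The longest chain bearing the carbonyl is 5 carbons long (pentane).
The principal characteristic group is a ketone (C=O on an internal carbon), named with the suffix -one.
The numbering direction is chosen so that the substituent locant set {2} is lower than {4} at the first point of difference.
That gives the carbonyl at C-3; a fluoro group at C-2.
The name is 2-fluoropentan-3-one.

2-fluoropentan-3-one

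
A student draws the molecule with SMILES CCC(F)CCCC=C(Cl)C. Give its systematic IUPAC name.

2-chloro-7-fluoronon-2-ene

The longest chain bearing the multiple bond is 9 carbons long (nonane).
There is one C=C double bond, indicated by the ending -ene.
Choose the numbering such that numbering from this end puts the double bond at C-2 rather than C-7.
This places the double bond between C-2 and C-3; a chloro group at C-2; a fluoro group at C-7.
Prefixes are listed alphabetically: chloro, fluoro.
Putting it together: 2-chloro-7-fluoronon-2-ene.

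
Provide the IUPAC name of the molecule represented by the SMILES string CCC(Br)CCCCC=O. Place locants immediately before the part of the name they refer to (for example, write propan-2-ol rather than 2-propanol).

6-bromooctanal

The longest carbon chain that includes the –CHO group has 8 carbons, so the parent hydride is octane.
The highest-priority functional group is an aldehyde (terminal –CHO), so the name ends in -al.
Number the chain so that the aldehyde carbon is C-1 by definition.
This places a bromo group at C-6.
Assembling the pieces gives 6-bromooctanal.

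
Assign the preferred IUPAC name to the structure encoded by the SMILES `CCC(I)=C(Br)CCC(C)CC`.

4-bromo-3-iodo-7-methylnon-3-ene

The longest chain bearing the multiple bond is 9 carbons long (nonane).
There is one C=C double bond, indicated by the ending -ene.
Number the chain so that numbering from this end puts the double bond at C-3 rather than C-6.
This places the double bond between C-3 and C-4; a bromo group at C-4; an iodo group at C-3; a methyl group at C-7.
The substituents are ordered alphabetically, ignoring any di-/tri- multipliers.
The name is 4-bromo-3-iodo-7-methylnon-3-ene.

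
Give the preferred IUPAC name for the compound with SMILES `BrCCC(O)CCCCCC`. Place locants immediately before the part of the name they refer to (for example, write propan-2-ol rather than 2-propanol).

Counting along the main chain through the –OH group gives 9 carbons: the parent is nonane.
The principal characteristic group is an alcohol (–OH), named with the suffix -ol.
Choose the numbering such that numbering from this end puts the hydroxyl group at C-3 rather than C-7.
That gives the hydroxyl at C-3; a bromo group at C-1.
Putting it together: 1-bromononan-3-ol.

1-bromononan-3-ol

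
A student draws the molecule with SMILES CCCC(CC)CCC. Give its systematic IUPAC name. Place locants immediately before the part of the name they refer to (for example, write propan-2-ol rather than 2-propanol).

4-ethylheptane

The longest continuous carbon chain has 7 atoms, so the parent hydride is heptane.
Numbering from either end gives identical locants here.
That gives an ethyl group at C-4.
The name is 4-ethylheptane.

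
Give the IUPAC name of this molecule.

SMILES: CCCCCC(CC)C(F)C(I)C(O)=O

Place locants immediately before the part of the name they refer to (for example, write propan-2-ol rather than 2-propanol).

4-ethyl-3-fluoro-2-iodononanoic acid

The longest carbon chain that includes the –COOH group has 9 carbons, so the parent hydride is nonane.
A carboxylic acid (terminal –COOH) is the principal characteristic group, giving the suffix -oic acid.
Choose the numbering such that the carboxylic acid carbon is C-1 by definition.
That gives an ethyl group at C-4; a fluoro group at C-3; an iodo group at C-2.
Substituent prefixes are cited in alphabetical order (multiplying prefixes like di-/tri- are ignored for ordering).
The name is 4-ethyl-3-fluoro-2-iodononanoic acid.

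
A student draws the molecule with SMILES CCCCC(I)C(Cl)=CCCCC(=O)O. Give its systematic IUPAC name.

6-chloro-7-iodoundec-5-enoic acid

The longest chain bearing the –COOH group and the multiple bond is 11 carbons long (undecane).
The highest-priority functional group is a carboxylic acid (terminal –COOH), so the name ends in -oic acid.
The chain contains a C=C double bond, so the unsaturation ending is -ene.
Number the chain so that the carboxylic acid carbon is C-1 by definition.
With this numbering: the double bond between C-5 and C-6; a chloro group at C-6; an iodo group at C-7.
The substituents are ordered alphabetically, ignoring any di-/tri- multipliers.
Putting it together: 6-chloro-7-iodoundec-5-enoic acid.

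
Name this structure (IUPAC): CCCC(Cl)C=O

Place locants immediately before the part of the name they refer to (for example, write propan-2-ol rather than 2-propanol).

Counting along the main chain through the –CHO group gives 5 carbons: the parent is pentane.
The highest-priority functional group is an aldehyde (terminal –CHO), so the name ends in -al.
The numbering direction is chosen so that the aldehyde carbon is C-1 by definition.
This places a chloro group at C-2.
Putting it together: 2-chloropentanal.

2-chloropentanal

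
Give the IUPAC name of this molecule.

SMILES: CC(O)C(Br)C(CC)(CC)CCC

The longest carbon chain that includes the –OH group has 7 carbons, so the parent hydride is heptane.
An alcohol (–OH) is the principal characteristic group, giving the suffix -ol.
The numbering direction is chosen so that numbering from this end puts the hydroxyl group at C-2 rather than C-6.
That gives the hydroxyl at C-2; a bromo group at C-3; two ethyl groups at C-4.
Prefixes are listed alphabetically: bromo, ethyl.
The name is 3-bromo-4,4-diethylheptan-2-ol.

3-bromo-4,4-diethylheptan-2-ol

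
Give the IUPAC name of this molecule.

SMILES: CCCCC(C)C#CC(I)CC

3-iodo-6-methyldec-4-yne

The longest carbon chain that includes the multiple bond has 10 carbons, so the parent hydride is decane.
There is one C≡C triple bond, indicated by the ending -yne.
The numbering direction is chosen so that numbering from this end puts the triple bond at C-4 rather than C-6.
That gives the triple bond between C-4 and C-5; an iodo group at C-3; a methyl group at C-6.
Prefixes are listed alphabetically: iodo, methyl.
Assembling the pieces gives 3-iodo-6-methyldec-4-yne.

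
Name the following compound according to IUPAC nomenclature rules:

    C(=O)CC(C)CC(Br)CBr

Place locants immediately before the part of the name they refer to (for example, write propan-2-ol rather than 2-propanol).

The longest carbon chain that includes the –CHO group has 6 carbons, so the parent hydride is hexane.
The principal characteristic group is an aldehyde (terminal –CHO), named with the suffix -al.
Choose the numbering such that the aldehyde carbon is C-1 by definition.
With this numbering: bromo groups at C-5 and C-6; a methyl group at C-3.
Prefixes are listed alphabetically: bromo, methyl.
Assembling the pieces gives 5,6-dibromo-3-methylhexanal.

5,6-dibromo-3-methylhexanal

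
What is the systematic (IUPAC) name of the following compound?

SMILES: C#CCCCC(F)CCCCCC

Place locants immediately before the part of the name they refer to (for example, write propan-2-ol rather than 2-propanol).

6-fluorododec-1-yne

The longest chain bearing the multiple bond is 12 carbons long (dodecane).
The chain contains a C≡C triple bond, so the unsaturation ending is -yne.
The numbering direction is chosen so that numbering from this end puts the triple bond at C-1 rather than C-11.
With this numbering: the triple bond between C-1 and C-2; a fluoro group at C-6.
Assembling the pieces gives 6-fluorododec-1-yne.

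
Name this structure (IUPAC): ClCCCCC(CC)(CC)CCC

The longest continuous carbon chain has 8 atoms, so the parent hydride is octane.
Number the chain so that the substituent locant set {1,5,5} is lower than {4,4,8} at the first point of difference.
This places a chloro group at C-1; two ethyl groups at C-5.
Substituent prefixes are cited in alphabetical order (multiplying prefixes like di-/tri- are ignored for ordering).
Putting it together: 1-chloro-5,5-diethyloctane.

1-chloro-5,5-diethyloctane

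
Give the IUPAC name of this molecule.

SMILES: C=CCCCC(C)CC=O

3-methyloct-7-enal

The longest chain bearing the –CHO group and the multiple bond is 8 carbons long (octane).
The highest-priority functional group is an aldehyde (terminal –CHO), so the name ends in -al.
The chain contains a C=C double bond, so the unsaturation ending is -ene.
The numbering direction is chosen so that the aldehyde carbon is C-1 by definition.
That gives the double bond between C-7 and C-8; a methyl group at C-3.
The name is 3-methyloct-7-enal.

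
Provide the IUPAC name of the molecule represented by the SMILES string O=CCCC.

butanal

Counting along the main chain through the –CHO group gives 4 carbons: the parent is butane.
The highest-priority functional group is an aldehyde (terminal –CHO), so the name ends in -al.
Number the chain so that the aldehyde carbon is C-1 by definition.
The name is butanal.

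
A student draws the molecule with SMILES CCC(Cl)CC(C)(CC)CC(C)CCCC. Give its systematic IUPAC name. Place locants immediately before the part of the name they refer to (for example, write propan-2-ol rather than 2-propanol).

3-chloro-5-ethyl-5,7-dimethylundecane

The longest carbon chain is 11 atoms: the parent is undecane.
Choose the numbering such that the substituent locant set {3,5,5,7} is lower than {5,7,7,9} at the first point of difference.
That gives a chloro group at C-3; an ethyl group at C-5; methyl groups at C-5 and C-7.
Substituent prefixes are cited in alphabetical order (multiplying prefixes like di-/tri- are ignored for ordering).
Assembling the pieces gives 3-chloro-5-ethyl-5,7-dimethylundecane.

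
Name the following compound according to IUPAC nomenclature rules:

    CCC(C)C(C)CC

The parent chain contains 6 carbons (hexane).
The molecule is symmetric, so either numbering direction gives the same locants.
That gives methyl groups at C-3 and C-4.
The name is 3,4-dimethylhexane.

3,4-dimethylhexane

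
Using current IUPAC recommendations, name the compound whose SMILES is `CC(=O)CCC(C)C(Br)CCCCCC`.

6-bromo-5-methyldodecan-2-one

The longest carbon chain that includes the carbonyl has 12 carbons, so the parent hydride is dodecane.
A ketone (C=O on an internal carbon) is the principal characteristic group, giving the suffix -one.
The numbering direction is chosen so that numbering from this end puts the carbonyl group at C-2 rather than C-11.
That gives the carbonyl at C-2; a bromo group at C-6; a methyl group at C-5.
Prefixes are listed alphabetically: bromo, methyl.
Putting it together: 6-bromo-5-methyldodecan-2-one.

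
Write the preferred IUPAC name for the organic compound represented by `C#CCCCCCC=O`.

Counting along the main chain through the –CHO group and the multiple bond gives 8 carbons: the parent is octane.
An aldehyde (terminal –CHO) is the principal characteristic group, giving the suffix -al.
The chain contains a C≡C triple bond, so the unsaturation ending is -yne.
Number the chain so that the aldehyde carbon is C-1 by definition.
This places the triple bond between C-7 and C-8.
Assembling the pieces gives oct-7-ynal.

oct-7-ynal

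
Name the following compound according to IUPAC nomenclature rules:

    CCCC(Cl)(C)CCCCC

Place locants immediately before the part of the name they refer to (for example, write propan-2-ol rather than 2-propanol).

4-chloro-4-methylnonane

The longest continuous carbon chain has 9 atoms, so the parent hydride is nonane.
The numbering direction is chosen so that the substituent locant set {4,4} is lower than {6,6} at the first point of difference.
This places a chloro group at C-4; a methyl group at C-4.
Substituent prefixes are cited in alphabetical order (multiplying prefixes like di-/tri- are ignored for ordering).
Putting it together: 4-chloro-4-methylnonane.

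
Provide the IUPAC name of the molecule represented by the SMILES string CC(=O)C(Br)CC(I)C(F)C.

3-bromo-6-fluoro-5-iodoheptan-2-one

Counting along the main chain through the carbonyl gives 7 carbons: the parent is heptane.
The principal characteristic group is a ketone (C=O on an internal carbon), named with the suffix -one.
The numbering direction is chosen so that numbering from this end puts the carbonyl group at C-2 rather than C-6.
That gives the carbonyl at C-2; a bromo group at C-3; a fluoro group at C-6; an iodo group at C-5.
The substituents are ordered alphabetically, ignoring any di-/tri- multipliers.
Assembling the pieces gives 3-bromo-6-fluoro-5-iodoheptan-2-one.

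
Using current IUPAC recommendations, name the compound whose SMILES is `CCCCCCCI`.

The parent chain contains 7 carbons (heptane).
The numbering direction is chosen so that the substituent locant set {1} is lower than {7} at the first point of difference.
With this numbering: an iodo group at C-1.
Putting it together: 1-iodoheptane.

1-iodoheptane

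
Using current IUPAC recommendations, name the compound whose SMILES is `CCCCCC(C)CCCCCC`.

6-methyldodecane

The longest carbon chain is 12 atoms: the parent is dodecane.
The numbering direction is chosen so that the substituent locant set {6} is lower than {7} at the first point of difference.
That gives a methyl group at C-6.
The name is 6-methyldodecane.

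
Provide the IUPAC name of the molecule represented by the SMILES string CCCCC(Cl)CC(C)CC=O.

5-chloro-3-methylnonanal

The longest chain bearing the –CHO group is 9 carbons long (nonane).
The highest-priority functional group is an aldehyde (terminal –CHO), so the name ends in -al.
Number the chain so that the aldehyde carbon is C-1 by definition.
That gives a chloro group at C-5; a methyl group at C-3.
Prefixes are listed alphabetically: chloro, methyl.
The name is 5-chloro-3-methylnonanal.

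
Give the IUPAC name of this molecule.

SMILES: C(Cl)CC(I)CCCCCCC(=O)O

10-chloro-8-iododecanoic acid

The longest carbon chain that includes the –COOH group has 10 carbons, so the parent hydride is decane.
The principal characteristic group is a carboxylic acid (terminal –COOH), named with the suffix -oic acid.
Choose the numbering such that the carboxylic acid carbon is C-1 by definition.
That gives a chloro group at C-10; an iodo group at C-8.
Prefixes are listed alphabetically: chloro, iodo.
The name is 10-chloro-8-iododecanoic acid.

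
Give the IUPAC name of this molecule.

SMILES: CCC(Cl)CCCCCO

6-chlorooctan-1-ol

The longest chain bearing the –OH group is 8 carbons long (octane).
The highest-priority functional group is an alcohol (–OH), so the name ends in -ol.
The numbering direction is chosen so that numbering from this end puts the hydroxyl group at C-1 rather than C-8.
With this numbering: the hydroxyl at C-1; a chloro group at C-6.
The name is 6-chlorooctan-1-ol.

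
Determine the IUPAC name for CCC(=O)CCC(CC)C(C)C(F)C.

6-ethyl-8-fluoro-7-methylnonan-3-one

Counting along the main chain through the carbonyl gives 9 carbons: the parent is nonane.
A ketone (C=O on an internal carbon) is the principal characteristic group, giving the suffix -one.
The numbering direction is chosen so that numbering from this end puts the carbonyl group at C-3 rather than C-7.
This places the carbonyl at C-3; an ethyl group at C-6; a fluoro group at C-8; a methyl group at C-7.
The substituents are ordered alphabetically, ignoring any di-/tri- multipliers.
Assembling the pieces gives 6-ethyl-8-fluoro-7-methylnonan-3-one.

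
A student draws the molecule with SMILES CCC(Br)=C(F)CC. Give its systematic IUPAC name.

3-bromo-4-fluorohex-3-ene

The longest carbon chain that includes the multiple bond has 6 carbons, so the parent hydride is hexane.
A C=C double bond in the chain gives the infix -ene-.
Choose the numbering such that the locant sets are identical either way, so the alphabetically earlier bromo substituent takes the lower locant (3 rather than 4).
With this numbering: the double bond between C-3 and C-4; a bromo group at C-3; a fluoro group at C-4.
The substituents are ordered alphabetically, ignoring any di-/tri- multipliers.
Putting it together: 3-bromo-4-fluorohex-3-ene.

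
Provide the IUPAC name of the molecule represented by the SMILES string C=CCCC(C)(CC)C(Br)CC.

6-bromo-5-ethyl-5-methyloct-1-ene

The longest carbon chain that includes the multiple bond has 8 carbons, so the parent hydride is octane.
There is one C=C double bond, indicated by the ending -ene.
Choose the numbering such that numbering from this end puts the double bond at C-1 rather than C-7.
With this numbering: the double bond between C-1 and C-2; a bromo group at C-6; an ethyl group at C-5; a methyl group at C-5.
Prefixes are listed alphabetically: bromo, ethyl, methyl.
Putting it together: 6-bromo-5-ethyl-5-methyloct-1-ene.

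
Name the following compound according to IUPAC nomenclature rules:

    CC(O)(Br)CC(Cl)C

The longest carbon chain that includes the –OH group has 5 carbons, so the parent hydride is pentane.
An alcohol (–OH) is the principal characteristic group, giving the suffix -ol.
Choose the numbering such that numbering from this end puts the hydroxyl group at C-2 rather than C-4.
This places the hydroxyl at C-2; a bromo group at C-2; a chloro group at C-4.
Prefixes are listed alphabetically: bromo, chloro.
Assembling the pieces gives 2-bromo-4-chloropentan-2-ol.

2-bromo-4-chloropentan-2-ol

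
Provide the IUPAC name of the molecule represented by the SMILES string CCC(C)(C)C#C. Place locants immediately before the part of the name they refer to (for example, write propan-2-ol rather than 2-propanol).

3,3-dimethylpent-1-yne

The longest chain bearing the multiple bond is 5 carbons long (pentane).
A C≡C triple bond in the chain gives the infix -yne-.
The numbering direction is chosen so that numbering from this end puts the triple bond at C-1 rather than C-4.
This places the triple bond between C-1 and C-2; two methyl groups at C-3.
The name is 3,3-dimethylpent-1-yne.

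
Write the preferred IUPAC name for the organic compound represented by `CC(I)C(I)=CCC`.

The longest carbon chain that includes the multiple bond has 6 carbons, so the parent hydride is hexane.
The chain contains a C=C double bond, so the unsaturation ending is -ene.
Number the chain so that the substituent locant set {2,3} is lower than {4,5} at the first point of difference.
With this numbering: the double bond between C-3 and C-4; iodo groups at C-2 and C-3.
The name is 2,3-diiodohex-3-ene.

2,3-diiodohex-3-ene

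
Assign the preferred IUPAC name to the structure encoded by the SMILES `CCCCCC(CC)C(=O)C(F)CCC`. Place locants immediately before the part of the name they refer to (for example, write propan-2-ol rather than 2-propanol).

The longest chain bearing the carbonyl is 11 carbons long (undecane).
The highest-priority functional group is a ketone (C=O on an internal carbon), so the name ends in -one.
The numbering direction is chosen so that numbering from this end puts the carbonyl group at C-5 rather than C-7.
That gives the carbonyl at C-5; an ethyl group at C-6; a fluoro group at C-4.
Prefixes are listed alphabetically: ethyl, fluoro.
The name is 6-ethyl-4-fluoroundecan-5-one.

6-ethyl-4-fluoroundecan-5-one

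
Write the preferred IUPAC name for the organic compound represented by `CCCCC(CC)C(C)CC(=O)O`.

4-ethyl-3-methyloctanoic acid

The longest chain bearing the –COOH group is 8 carbons long (octane).
The highest-priority functional group is a carboxylic acid (terminal –COOH), so the name ends in -oic acid.
Number the chain so that the carboxylic acid carbon is C-1 by definition.
With this numbering: an ethyl group at C-4; a methyl group at C-3.
The substituents are ordered alphabetically, ignoring any di-/tri- multipliers.
Putting it together: 4-ethyl-3-methyloctanoic acid.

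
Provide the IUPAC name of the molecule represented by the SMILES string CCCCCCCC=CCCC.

dodec-4-ene

Counting along the main chain through the multiple bond gives 12 carbons: the parent is dodecane.
There is one C=C double bond, indicated by the ending -ene.
The numbering direction is chosen so that numbering from this end puts the double bond at C-4 rather than C-8.
That gives the double bond between C-4 and C-5.
Assembling the pieces gives dodec-4-ene.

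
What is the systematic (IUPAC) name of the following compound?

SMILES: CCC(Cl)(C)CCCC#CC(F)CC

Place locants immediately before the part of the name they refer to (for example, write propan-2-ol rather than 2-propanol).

9-chloro-3-fluoro-9-methylundec-4-yne

The longest carbon chain that includes the multiple bond has 11 carbons, so the parent hydride is undecane.
There is one C≡C triple bond, indicated by the ending -yne.
Choose the numbering such that numbering from this end puts the triple bond at C-4 rather than C-7.
This places the triple bond between C-4 and C-5; a chloro group at C-9; a fluoro group at C-3; a methyl group at C-9.
The substituents are ordered alphabetically, ignoring any di-/tri- multipliers.
Assembling the pieces gives 9-chloro-3-fluoro-9-methylundec-4-yne.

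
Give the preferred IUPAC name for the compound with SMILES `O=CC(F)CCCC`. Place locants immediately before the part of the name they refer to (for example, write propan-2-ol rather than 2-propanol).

The longest carbon chain that includes the –CHO group has 6 carbons, so the parent hydride is hexane.
The principal characteristic group is an aldehyde (terminal –CHO), named with the suffix -al.
Choose the numbering such that the aldehyde carbon is C-1 by definition.
That gives a fluoro group at C-2.
Putting it together: 2-fluorohexanal.

2-fluorohexanal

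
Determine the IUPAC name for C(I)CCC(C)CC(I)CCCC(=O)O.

5,10-diiodo-7-methyldecanoic acid

The longest chain bearing the –COOH group is 10 carbons long (decane).
The highest-priority functional group is a carboxylic acid (terminal –COOH), so the name ends in -oic acid.
Choose the numbering such that the carboxylic acid carbon is C-1 by definition.
This places iodo groups at C-5 and C-10; a methyl group at C-7.
Prefixes are listed alphabetically: iodo, methyl.
Putting it together: 5,10-diiodo-7-methyldecanoic acid.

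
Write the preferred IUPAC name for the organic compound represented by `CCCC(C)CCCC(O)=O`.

5-methyloctanoic acid

Counting along the main chain through the –COOH group gives 8 carbons: the parent is octane.
The principal characteristic group is a carboxylic acid (terminal –COOH), named with the suffix -oic acid.
Choose the numbering such that the carboxylic acid carbon is C-1 by definition.
This places a methyl group at C-5.
The name is 5-methyloctanoic acid.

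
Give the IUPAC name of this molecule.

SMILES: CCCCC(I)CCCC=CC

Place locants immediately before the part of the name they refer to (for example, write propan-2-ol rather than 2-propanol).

7-iodoundec-2-ene

The longest chain bearing the multiple bond is 11 carbons long (undecane).
A C=C double bond in the chain gives the infix -ene-.
Choose the numbering such that numbering from this end puts the double bond at C-2 rather than C-9.
That gives the double bond between C-2 and C-3; an iodo group at C-7.
Assembling the pieces gives 7-iodoundec-2-ene.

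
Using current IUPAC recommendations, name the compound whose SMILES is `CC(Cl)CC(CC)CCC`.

The longest carbon chain is 7 atoms: the parent is heptane.
Choose the numbering such that the substituent locant set {2,4} is lower than {4,6} at the first point of difference.
This places a chloro group at C-2; an ethyl group at C-4.
Prefixes are listed alphabetically: chloro, ethyl.
The name is 2-chloro-4-ethylheptane.

2-chloro-4-ethylheptane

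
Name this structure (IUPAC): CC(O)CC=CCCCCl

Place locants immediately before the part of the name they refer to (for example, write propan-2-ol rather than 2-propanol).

Counting along the main chain through the –OH group and the multiple bond gives 8 carbons: the parent is octane.
The principal characteristic group is an alcohol (–OH), named with the suffix -ol.
The chain contains a C=C double bond, so the unsaturation ending is -ene.
Choose the numbering such that numbering from this end puts the hydroxyl group at C-2 rather than C-7.
With this numbering: the hydroxyl at C-2; the double bond between C-4 and C-5; a chloro group at C-8.
The name is 8-chlorooct-4-en-2-ol.

8-chlorooct-4-en-2-ol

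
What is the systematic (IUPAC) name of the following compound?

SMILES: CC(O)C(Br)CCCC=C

3-bromooct-7-en-2-ol

Counting along the main chain through the –OH group and the multiple bond gives 8 carbons: the parent is octane.
The highest-priority functional group is an alcohol (–OH), so the name ends in -ol.
A C=C double bond in the chain gives the infix -ene-.
Number the chain so that numbering from this end puts the hydroxyl group at C-2 rather than C-7.
With this numbering: the hydroxyl at C-2; the double bond between C-7 and C-8; a bromo group at C-3.
Assembling the pieces gives 3-bromooct-7-en-2-ol.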